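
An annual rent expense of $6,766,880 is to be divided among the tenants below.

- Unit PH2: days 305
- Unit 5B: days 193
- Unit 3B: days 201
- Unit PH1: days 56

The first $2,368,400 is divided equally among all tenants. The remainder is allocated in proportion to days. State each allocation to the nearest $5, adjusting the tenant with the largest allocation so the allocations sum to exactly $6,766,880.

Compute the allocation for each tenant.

Unit PH2: $2,368,970; Unit 5B: $1,716,480; Unit 3B: $1,763,085; Unit PH1: $918,345

$2,368,400 shared equally gives $592,100 per tenant.
Remainder $4,398,480 by days (total 755): Unit PH2 1,776,869.40 → $1,776,870; Unit 5B 1,124,379.66 → $1,124,380; Unit 3B 1,170,986.07 → $1,170,985; Unit PH1 326,244.87 → $326,245.
Totals: Unit PH2 $592,100 + $1,776,870 = $2,368,970; Unit 5B $592,100 + $1,124,380 = $1,716,480; Unit 3B $592,100 + $1,170,985 = $1,763,085; Unit PH1 $592,100 + $326,245 = $918,345.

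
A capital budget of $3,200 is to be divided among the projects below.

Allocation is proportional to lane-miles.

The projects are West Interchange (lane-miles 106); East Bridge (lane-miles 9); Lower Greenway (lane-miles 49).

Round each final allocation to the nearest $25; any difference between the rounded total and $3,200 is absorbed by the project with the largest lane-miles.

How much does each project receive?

West Interchange: $2,075 | East Bridge: $175 | Lower Greenway: $950

Sum of lane-miles: 106 + 9 + 49 = 164.
Raw shares: West Interchange 2,068.29; East Bridge 175.61; Lower Greenway 956.10.
Rounded to nearest $25: West Interchange $2,075; East Bridge $175; Lower Greenway $950. Sum = $3,200.
No rounding difference to absorb.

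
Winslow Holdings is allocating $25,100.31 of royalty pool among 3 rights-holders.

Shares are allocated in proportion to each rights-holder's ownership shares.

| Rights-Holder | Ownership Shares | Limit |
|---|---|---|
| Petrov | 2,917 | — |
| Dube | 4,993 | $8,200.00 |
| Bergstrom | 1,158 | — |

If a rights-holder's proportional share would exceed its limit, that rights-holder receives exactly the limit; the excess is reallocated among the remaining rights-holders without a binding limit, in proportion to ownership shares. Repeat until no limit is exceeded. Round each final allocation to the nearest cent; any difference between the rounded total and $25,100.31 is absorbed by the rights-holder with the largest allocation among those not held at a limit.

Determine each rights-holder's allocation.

Petrov: $12,097.72; Dube: $8,200.00; Bergstrom: $4,802.59

Combined ownership shares = 9,068.
Proportional shares (ignoring caps): Petrov 8,074.2837; Dube 13,820.6714; Bergstrom 3,205.35498.
Held at cap: Dube ($8,200.00); balance $16,900.31 reallocated over remaining ownership shares 4,075.
Shares after redistribution: Petrov 12,097.7188 → $12,097.72; Bergstrom 4,802.5912 → $4,802.59.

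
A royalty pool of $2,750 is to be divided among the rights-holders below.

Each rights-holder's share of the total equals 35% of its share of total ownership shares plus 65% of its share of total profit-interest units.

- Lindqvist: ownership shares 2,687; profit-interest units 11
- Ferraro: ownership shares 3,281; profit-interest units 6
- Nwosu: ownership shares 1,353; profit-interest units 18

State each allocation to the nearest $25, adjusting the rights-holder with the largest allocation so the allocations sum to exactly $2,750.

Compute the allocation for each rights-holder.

Lindqvist: $925; Ferraro: $750; Nwosu: $1,075

Ownership shares total 7,321; profit-interest units total 35.
Combined weights (35% ownership shares + 65% profit-interest units): Lindqvist 0.3327; Ferraro 0.2683; Nwosu 0.3990.
Unrounded shares: Lindqvist 915.05; Ferraro 737.79; Nwosu 1,097.17.
Rounded to nearest $25: Lindqvist $925; Ferraro $750; Nwosu $1,100. Sum = $2,775.
Difference $2,750 − $2,775 = −$25 applied to largest allocation (Nwosu): Nwosu becomes $1,075.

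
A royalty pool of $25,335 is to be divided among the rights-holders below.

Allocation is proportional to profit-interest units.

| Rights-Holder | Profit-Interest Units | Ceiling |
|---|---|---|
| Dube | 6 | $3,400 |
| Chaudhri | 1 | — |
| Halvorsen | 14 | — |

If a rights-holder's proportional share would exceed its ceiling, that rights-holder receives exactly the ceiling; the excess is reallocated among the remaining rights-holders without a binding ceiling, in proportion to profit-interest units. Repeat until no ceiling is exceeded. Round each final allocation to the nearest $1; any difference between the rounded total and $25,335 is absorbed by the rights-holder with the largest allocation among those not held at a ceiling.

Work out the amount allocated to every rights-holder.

Total profit-interest units = 21.
Unconstrained shares: Dube 7,238.57; Chaudhri 1,206.43; Halvorsen 16,890.00.
Cap binds for Dube ($3,400); balance $21,935 reallocated over remaining profit-interest units 15.
Redistributed shares: Chaudhri 1,462.33 → $1,462; Halvorsen 20,472.67 → $20,473.

Dube: $3,400 · Chaudhri: $1,462 · Halvorsen: $20,473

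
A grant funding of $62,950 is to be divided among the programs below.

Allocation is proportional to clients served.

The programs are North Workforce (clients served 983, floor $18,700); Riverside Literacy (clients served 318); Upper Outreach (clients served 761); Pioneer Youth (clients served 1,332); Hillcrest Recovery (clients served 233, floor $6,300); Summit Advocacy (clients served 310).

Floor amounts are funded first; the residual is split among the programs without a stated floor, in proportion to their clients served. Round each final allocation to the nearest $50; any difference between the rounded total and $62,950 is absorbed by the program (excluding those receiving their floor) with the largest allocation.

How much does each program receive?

Fund the minimums — North Workforce $18,700; Hillcrest Recovery $6,300. Residual $37,950.
Residual split over remaining clients served 2,721: Riverside Literacy 4,435.17 → $4,450; Upper Outreach 10,613.73 → $10,600; Pioneer Youth 18,577.51 → $18,600; Summit Advocacy 4,323.59 → $4,300.

North Workforce: $18,700 | Riverside Literacy: $4,450 | Upper Outreach: $10,600 | Pioneer Youth: $18,600 | Hillcrest Recovery: $6,300 | Summit Advocacy: $4,300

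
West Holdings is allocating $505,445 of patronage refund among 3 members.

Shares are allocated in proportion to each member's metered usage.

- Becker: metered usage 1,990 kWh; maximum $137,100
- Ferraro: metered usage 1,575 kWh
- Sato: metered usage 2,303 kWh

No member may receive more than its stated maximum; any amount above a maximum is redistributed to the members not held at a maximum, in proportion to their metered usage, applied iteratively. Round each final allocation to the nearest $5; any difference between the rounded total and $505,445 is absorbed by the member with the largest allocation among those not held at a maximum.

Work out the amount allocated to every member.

Combined metered usage = 5,868.
Unconstrained shares: Becker 171,410.28; Ferraro 135,663.92; Sato 198,370.80.
Held at cap: Becker ($137,100); remaining pool $368,345 reallocated over remaining metered usage 3,878.
Remaining shares: Ferraro 149,598.60 → $149,600; Sato 218,746.40 → $218,745.

Becker: $137,100; Ferraro: $149,600; Sato: $218,745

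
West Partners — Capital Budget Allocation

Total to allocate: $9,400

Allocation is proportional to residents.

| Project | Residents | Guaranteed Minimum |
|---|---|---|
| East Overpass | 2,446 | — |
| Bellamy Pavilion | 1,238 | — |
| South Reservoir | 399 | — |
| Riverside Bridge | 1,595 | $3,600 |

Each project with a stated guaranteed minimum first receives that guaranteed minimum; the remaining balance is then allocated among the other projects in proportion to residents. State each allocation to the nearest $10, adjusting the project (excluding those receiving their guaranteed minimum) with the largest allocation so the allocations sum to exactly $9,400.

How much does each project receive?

East Overpass: $3,470 · Bellamy Pavilion: $1,760 · South Reservoir: $570 · Riverside Bridge: $3,600

Fund the minimums — Riverside Bridge $3,600. Remaining pool $5,800.
Remaining pool split over remaining residents 4,083: East Overpass 3,474.60 → $3,470; Bellamy Pavilion 1,758.61 → $1,760; South Reservoir 566.79 → $570.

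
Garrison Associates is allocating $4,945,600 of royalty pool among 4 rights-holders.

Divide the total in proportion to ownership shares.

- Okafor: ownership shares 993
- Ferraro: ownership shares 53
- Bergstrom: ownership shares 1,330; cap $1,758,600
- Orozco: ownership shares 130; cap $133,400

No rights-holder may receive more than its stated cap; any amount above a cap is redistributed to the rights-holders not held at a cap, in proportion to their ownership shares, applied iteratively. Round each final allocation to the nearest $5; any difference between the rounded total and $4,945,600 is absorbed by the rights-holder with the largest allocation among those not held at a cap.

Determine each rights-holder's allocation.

Okafor: $2,898,875 | Ferraro: $154,725 | Bergstrom: $1,758,600 | Orozco: $133,400

Ownership shares total: 2,506.
Proportional shares (ignoring caps): Okafor 1,959,689.07; Ferraro 104,595.69; Bergstrom 2,624,759.78; Orozco 256,555.47.
Held at cap: Bergstrom ($1,758,600), Orozco ($133,400); residual $3,053,600 reallocated over remaining ownership shares 1,046.
Remaining shares: Okafor 2,898,876.48 → $2,898,875; Ferraro 154,723.52 → $154,725.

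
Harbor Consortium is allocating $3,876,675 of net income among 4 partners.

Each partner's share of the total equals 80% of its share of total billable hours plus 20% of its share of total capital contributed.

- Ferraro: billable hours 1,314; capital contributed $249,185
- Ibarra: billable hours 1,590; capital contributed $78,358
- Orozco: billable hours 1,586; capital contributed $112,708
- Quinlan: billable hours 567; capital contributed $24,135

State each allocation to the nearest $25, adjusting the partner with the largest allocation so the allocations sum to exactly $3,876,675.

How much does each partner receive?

Billable hours total 5,057; capital contributed total 464,386.
Composite weights (80% billable hours + 20% capital contributed): Ferraro 0.3152; Ibarra 0.2853; Orozco 0.2994; Quinlan 0.1001.
Unrounded shares: Ferraro 1,221,882.71; Ibarra 1,105,935.73; Orozco 1,160,833.10; Quinlan 388,023.45.
Rounded to nearest $25: Ferraro $1,221,875; Ibarra $1,105,925; Orozco $1,160,825; Quinlan $388,025. Sum = $3,876,650.
Difference $3,876,675 − $3,876,650 = +$25 applied to largest allocation (Ferraro): Ferraro becomes $1,221,900.

Ferraro: $1,221,900 · Ibarra: $1,105,925 · Orozco: $1,160,825 · Quinlan: $388,025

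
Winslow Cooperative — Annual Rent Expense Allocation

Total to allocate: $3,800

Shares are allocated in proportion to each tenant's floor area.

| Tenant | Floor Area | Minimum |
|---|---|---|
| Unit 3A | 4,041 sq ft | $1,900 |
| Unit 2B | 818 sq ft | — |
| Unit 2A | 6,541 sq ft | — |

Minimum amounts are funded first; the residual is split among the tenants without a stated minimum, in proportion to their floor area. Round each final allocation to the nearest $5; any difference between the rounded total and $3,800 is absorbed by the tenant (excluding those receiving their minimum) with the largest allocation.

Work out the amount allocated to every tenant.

Unit 3A: $1,900 · Unit 2B: $210 · Unit 2A: $1,690

Guaranteed amounts: Unit 3A $1,900. Residual $1,900.
Residual split over remaining floor area 7,359: Unit 2B 211.20 → $210; Unit 2A 1,688.80 → $1,690.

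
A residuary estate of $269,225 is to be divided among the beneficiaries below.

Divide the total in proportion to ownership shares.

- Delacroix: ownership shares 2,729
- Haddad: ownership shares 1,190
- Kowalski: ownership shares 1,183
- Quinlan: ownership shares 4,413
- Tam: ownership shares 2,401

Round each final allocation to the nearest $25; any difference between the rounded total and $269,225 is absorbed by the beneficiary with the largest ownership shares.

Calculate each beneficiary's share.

Delacroix: $61,650 · Haddad: $26,875 · Kowalski: $26,725 · Quinlan: $99,725 · Tam: $54,250

Ownership shares total: 11,916.
Unrounded shares: Delacroix 2,729/11,916 × $269,225 = 61,657.86; Haddad 1,190/11,916 × $269,225 = 26,886.35; Kowalski 1,183/11,916 × $269,225 = 26,728.20; Quinlan 4,413/11,916 × $269,225 = 99,705.43; Tam 2,401/11,916 × $269,225 = 54,247.17.
Rounded to nearest $25: Delacroix $61,650; Haddad $26,875; Kowalski $26,725; Quinlan $99,700; Tam $54,250. Sum = $269,200.
Difference $269,225 − $269,200 = +$25 applied to largest ownership shares (Quinlan): Quinlan becomes $99,725.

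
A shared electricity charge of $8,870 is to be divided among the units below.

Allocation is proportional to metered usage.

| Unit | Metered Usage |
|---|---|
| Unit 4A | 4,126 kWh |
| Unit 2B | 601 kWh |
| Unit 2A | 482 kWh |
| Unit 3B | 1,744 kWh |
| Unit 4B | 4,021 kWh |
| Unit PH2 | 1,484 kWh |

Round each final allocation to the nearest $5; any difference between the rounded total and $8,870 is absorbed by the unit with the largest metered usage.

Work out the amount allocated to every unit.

Total metered usage = 12,458.
Unrounded shares: Unit 4A 4,126/12,458 × $8,870 = 2,937.68; Unit 2B 601/12,458 × $8,870 = 427.91; Unit 2A 482/12,458 × $8,870 = 343.18; Unit 3B 1,744/12,458 × $8,870 = 1,241.71; Unit 4B 4,021/12,458 × $8,870 = 2,862.92; Unit PH2 1,484/12,458 × $8,870 = 1,056.60.
Rounded to nearest $5: Unit 4A $2,940; Unit 2B $430; Unit 2A $345; Unit 3B $1,240; Unit 4B $2,865; Unit PH2 $1,055. Sum = $8,875.
Difference $8,870 − $8,875 = −$5 applied to largest metered usage (Unit 4A): Unit 4A becomes $2,935.

Unit 4A: $2,935 · Unit 2B: $430 · Unit 2A: $345 · Unit 3B: $1,240 · Unit 4B: $2,865 · Unit PH2: $1,055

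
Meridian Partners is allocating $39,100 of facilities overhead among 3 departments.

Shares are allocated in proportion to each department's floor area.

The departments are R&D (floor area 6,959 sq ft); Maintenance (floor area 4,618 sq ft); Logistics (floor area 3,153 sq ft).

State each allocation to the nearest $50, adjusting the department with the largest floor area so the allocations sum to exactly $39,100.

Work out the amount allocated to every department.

R&D: $18,500 · Maintenance: $12,250 · Logistics: $8,350

Floor area total: 14,730.
Raw shares: R&D 6,959/14,730 × $39,100 = 18,472.29; Maintenance 4,618/14,730 × $39,100 = 12,258.23; Logistics 3,153/14,730 × $39,100 = 8,369.47.
After rounding ($50): R&D $18,450; Maintenance $12,250; Logistics $8,350. Sum = $39,050.
Difference $39,100 − $39,050 = +$50 applied to largest floor area (R&D): R&D becomes $18,500.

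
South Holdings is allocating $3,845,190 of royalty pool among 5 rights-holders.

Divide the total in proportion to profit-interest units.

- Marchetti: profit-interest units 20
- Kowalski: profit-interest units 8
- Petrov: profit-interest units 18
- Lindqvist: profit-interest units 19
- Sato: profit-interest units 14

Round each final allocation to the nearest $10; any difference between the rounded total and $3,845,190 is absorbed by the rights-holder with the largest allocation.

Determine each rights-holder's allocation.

Total profit-interest units = 79.
Pro-rata amounts: Marchetti 20/79 × $3,845,190 = 973,465.82; Kowalski 8/79 × $3,845,190 = 389,386.33; Petrov 18/79 × $3,845,190 = 876,119.24; Lindqvist 19/79 × $3,845,190 = 924,792.53; Sato 14/79 × $3,845,190 = 681,426.08.
At nearest $10: Marchetti $973,470; Kowalski $389,390; Petrov $876,120; Lindqvist $924,790; Sato $681,430. Sum = $3,845,200.
Difference $3,845,190 − $3,845,200 = −$10 applied to largest allocation (Marchetti): Marchetti becomes $973,460.

Marchetti: $973,460; Kowalski: $389,390; Petrov: $876,120; Lindqvist: $924,790; Sato: $681,430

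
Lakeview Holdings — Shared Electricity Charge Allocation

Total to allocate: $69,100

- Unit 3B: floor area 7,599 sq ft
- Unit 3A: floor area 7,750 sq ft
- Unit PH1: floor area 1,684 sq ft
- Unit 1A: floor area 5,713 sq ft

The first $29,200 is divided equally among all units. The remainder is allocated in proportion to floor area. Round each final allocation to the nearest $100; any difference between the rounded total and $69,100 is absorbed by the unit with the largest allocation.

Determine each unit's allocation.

Unit 3B: $20,600 · Unit 3A: $20,900 · Unit PH1: $10,300 · Unit 1A: $17,300

Equal tier: $29,200 ÷ 4 = $7,300 apiece.
Remainder $39,900 by floor area (total 22,746): Unit 3B 13,329.82 → $13,300; Unit 3A 13,594.70 → $13,600; Unit PH1 2,954.00 → $3,000; Unit 1A 10,021.49 → $10,000.
Totals: Unit 3B $7,300 + $13,300 = $20,600; Unit 3A $7,300 + $13,600 = $20,900; Unit PH1 $7,300 + $3,000 = $10,300; Unit 1A $7,300 + $10,000 = $17,300.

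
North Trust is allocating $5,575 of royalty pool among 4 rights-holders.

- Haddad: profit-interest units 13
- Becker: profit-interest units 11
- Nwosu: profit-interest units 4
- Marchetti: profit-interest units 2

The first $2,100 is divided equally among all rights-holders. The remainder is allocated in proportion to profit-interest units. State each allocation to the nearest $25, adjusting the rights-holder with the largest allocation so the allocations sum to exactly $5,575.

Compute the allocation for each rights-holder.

Haddad: $2,025; Becker: $1,800; Nwosu: $1,000; Marchetti: $750

$2,100 shared equally gives $525 per rights-holder.
Remainder $3,475 by profit-interest units (total 30): Haddad 1,505.83 → $1,500; Becker 1,274.17 → $1,275; Nwosu 463.33 → $475; Marchetti 231.67 → $225.
Totals: Haddad $525 + $1,500 = $2,025; Becker $525 + $1,275 = $1,800; Nwosu $525 + $475 = $1,000; Marchetti $525 + $225 = $750.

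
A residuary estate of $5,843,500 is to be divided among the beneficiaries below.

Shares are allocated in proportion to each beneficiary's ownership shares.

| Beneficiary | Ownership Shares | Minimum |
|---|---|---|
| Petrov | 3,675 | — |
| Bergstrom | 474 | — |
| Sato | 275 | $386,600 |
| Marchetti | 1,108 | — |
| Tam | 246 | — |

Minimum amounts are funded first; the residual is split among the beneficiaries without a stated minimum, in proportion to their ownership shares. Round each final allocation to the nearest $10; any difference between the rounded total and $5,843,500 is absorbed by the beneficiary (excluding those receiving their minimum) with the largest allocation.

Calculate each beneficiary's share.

Minimums first: Sato $386,600. Remaining pool $5,456,900.
Remaining pool split over remaining ownership shares 5,503: Petrov 3,644,213.61 → $3,644,210; Bergstrom 470,029.18 → $470,030; Marchetti 1,098,718.01 → $1,098,720; Tam 243,939.20 → $243,940.

Petrov: $3,644,210; Bergstrom: $470,030; Sato: $386,600; Marchetti: $1,098,720; Tam: $243,940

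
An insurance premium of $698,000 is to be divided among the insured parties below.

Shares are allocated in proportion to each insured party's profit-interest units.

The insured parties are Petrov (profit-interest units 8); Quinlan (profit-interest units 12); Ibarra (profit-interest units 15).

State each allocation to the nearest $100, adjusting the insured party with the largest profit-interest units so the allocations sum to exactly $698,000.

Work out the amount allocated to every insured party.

Combined profit-interest units = 35.
Proportional shares: Petrov 8/35 × $698,000 = 159,542.86; Quinlan 12/35 × $698,000 = 239,314.29; Ibarra 15/35 × $698,000 = 299,142.86.
At nearest $100: Petrov $159,500; Quinlan $239,300; Ibarra $299,100. Sum = $697,900.
Difference $698,000 − $697,900 = +$100 applied to largest profit-interest units (Ibarra): Ibarra becomes $299,200.

Petrov: $159,500; Quinlan: $239,300; Ibarra: $299,200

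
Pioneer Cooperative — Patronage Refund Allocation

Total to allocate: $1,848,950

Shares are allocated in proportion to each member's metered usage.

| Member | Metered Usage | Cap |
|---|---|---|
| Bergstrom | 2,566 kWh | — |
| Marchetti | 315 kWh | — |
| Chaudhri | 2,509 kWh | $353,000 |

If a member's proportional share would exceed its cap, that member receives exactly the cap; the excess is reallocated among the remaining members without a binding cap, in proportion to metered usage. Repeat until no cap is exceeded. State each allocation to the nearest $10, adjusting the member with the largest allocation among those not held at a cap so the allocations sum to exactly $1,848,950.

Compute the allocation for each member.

Bergstrom: $1,332,390 · Marchetti: $163,560 · Chaudhri: $353,000

Total metered usage = 5,390.
Unconstrained shares: Bergstrom 880,223.69; Marchetti 108,055.52; Chaudhri 860,670.79.
Held at cap: Chaudhri ($353,000); remaining pool $1,495,950 reallocated over remaining metered usage 2,881.
Remaining shares: Bergstrom 1,332,387.26 → $1,332,390; Marchetti 163,562.74 → $163,560.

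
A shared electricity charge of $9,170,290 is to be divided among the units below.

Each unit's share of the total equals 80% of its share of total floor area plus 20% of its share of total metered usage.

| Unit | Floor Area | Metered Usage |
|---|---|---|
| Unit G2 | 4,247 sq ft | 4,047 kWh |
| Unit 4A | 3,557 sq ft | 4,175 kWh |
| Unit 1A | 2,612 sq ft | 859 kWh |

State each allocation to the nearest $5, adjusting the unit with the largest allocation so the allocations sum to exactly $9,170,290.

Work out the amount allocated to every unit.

Totals — floor area 10,416, metered usage 9,081.
Composite weights (80% floor area + 20% metered usage): Unit G2 0.4153; Unit 4A 0.3651; Unit 1A 0.2195.
Pro-rata amounts: Unit G2 3,808,619.78; Unit 4A 3,348,488.39; Unit 1A 2,013,181.83.
Rounded to nearest $5: Unit G2 $3,808,620; Unit 4A $3,348,490; Unit 1A $2,013,180. Sum = $9,170,290.
No rounding difference to absorb.

Unit G2: $3,808,620; Unit 4A: $3,348,490; Unit 1A: $2,013,180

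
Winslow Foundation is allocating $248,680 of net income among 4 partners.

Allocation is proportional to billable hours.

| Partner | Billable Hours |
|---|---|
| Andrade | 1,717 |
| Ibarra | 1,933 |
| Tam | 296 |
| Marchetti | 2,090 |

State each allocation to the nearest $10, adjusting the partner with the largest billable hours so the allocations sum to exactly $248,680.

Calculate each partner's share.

Andrade: $70,740; Ibarra: $79,640; Tam: $12,200; Marchetti: $86,100

Billable hours total: 6,036.
Unrounded shares: Andrade 1,717/6,036 × $248,680 = 70,739.49; Ibarra 1,933/6,036 × $248,680 = 79,638.58; Tam 296/6,036 × $248,680 = 12,195.04; Marchetti 2,090/6,036 × $248,680 = 86,106.89.
At nearest $10: Andrade $70,740; Ibarra $79,640; Tam $12,200; Marchetti $86,110. Sum = $248,690.
Difference $248,680 − $248,690 = −$10 applied to largest billable hours (Marchetti): Marchetti becomes $86,100.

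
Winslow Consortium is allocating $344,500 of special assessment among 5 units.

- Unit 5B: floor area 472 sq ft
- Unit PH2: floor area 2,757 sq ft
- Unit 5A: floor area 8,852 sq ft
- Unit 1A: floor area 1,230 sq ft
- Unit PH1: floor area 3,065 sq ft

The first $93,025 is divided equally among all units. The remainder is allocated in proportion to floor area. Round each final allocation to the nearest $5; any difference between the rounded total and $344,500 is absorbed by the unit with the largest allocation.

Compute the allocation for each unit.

$93,025 shared equally gives $18,605 per unit.
Remainder $251,475 by floor area (total 16,376): Unit 5B 7,248.18 → $7,250; Unit PH2 42,337.36 → $42,335; Unit 5A 135,934.09 → $135,935; Unit 1A 18,888.27 → $18,890; Unit PH1 47,067.10 → $47,065.
Totals: Unit 5B $18,605 + $7,250 = $25,855; Unit PH2 $18,605 + $42,335 = $60,940; Unit 5A $18,605 + $135,935 = $154,540; Unit 1A $18,605 + $18,890 = $37,495; Unit PH1 $18,605 + $47,065 = $65,670.

Unit 5B: $25,855; Unit PH2: $60,940; Unit 5A: $154,540; Unit 1A: $37,495; Unit PH1: $65,670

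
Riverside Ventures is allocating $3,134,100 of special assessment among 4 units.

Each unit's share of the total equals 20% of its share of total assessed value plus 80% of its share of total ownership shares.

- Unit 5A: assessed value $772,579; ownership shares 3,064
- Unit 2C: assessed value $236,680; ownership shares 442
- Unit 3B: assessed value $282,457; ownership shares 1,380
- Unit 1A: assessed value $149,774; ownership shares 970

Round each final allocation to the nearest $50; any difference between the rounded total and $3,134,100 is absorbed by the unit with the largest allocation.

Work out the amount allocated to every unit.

Unit 5A: $1,647,800; Unit 2C: $292,150; Unit 3B: $713,700; Unit 1A: $480,450

Assessed value total 1,441,490; ownership shares total 5,856.
Blended shares (20% assessed value + 80% ownership shares): Unit 5A 0.5258; Unit 2C 0.0932; Unit 3B 0.2277; Unit 1A 0.1533.
Unrounded shares: Unit 5A 1,647,818.77; Unit 2C 292,163.18; Unit 3B 713,679.01; Unit 1A 480,439.05.
After rounding ($50): Unit 5A $1,647,800; Unit 2C $292,150; Unit 3B $713,700; Unit 1A $480,450. Sum = $3,134,100.
Sum already equals the total — no adjustment.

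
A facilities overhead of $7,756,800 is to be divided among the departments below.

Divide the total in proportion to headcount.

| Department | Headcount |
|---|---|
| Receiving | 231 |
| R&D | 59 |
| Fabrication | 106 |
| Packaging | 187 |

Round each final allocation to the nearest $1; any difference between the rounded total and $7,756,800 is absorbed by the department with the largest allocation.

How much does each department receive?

Receiving: $3,073,450 | R&D: $784,993 | Fabrication: $1,410,327 | Packaging: $2,488,030

Combined headcount = 583.
Pro-rata amounts: Receiving 231/583 × $7,756,800 = 3,073,449.06; R&D 59/583 × $7,756,800 = 784,993.48; Fabrication 106/583 × $7,756,800 = 1,410,327.27; Packaging 187/583 × $7,756,800 = 2,488,030.19.
Rounded to nearest $1: Receiving $3,073,449; R&D $784,993; Fabrication $1,410,327; Packaging $2,488,030. Sum = $7,756,799.
Difference $7,756,800 − $7,756,799 = +$1 applied to largest allocation (Receiving): Receiving becomes $3,073,450.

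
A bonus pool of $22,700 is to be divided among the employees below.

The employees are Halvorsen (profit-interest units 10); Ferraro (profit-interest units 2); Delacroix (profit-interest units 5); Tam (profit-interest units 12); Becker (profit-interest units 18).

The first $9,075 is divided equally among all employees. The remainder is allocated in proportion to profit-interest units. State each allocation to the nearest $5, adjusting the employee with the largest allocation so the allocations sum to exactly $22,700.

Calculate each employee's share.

$9,075 shared equally gives $1,815 per employee.
Remainder $13,625 by profit-interest units (total 47): Halvorsen 2,898.94 → $2,900; Ferraro 579.79 → $580; Delacroix 1,449.47 → $1,450; Tam 3,478.72 → $3,480; Becker 5,218.09 → $5,220.
Rounding difference −$5 on remainder applied to Becker.
Totals: Halvorsen $1,815 + $2,900 = $4,715; Ferraro $1,815 + $580 = $2,395; Delacroix $1,815 + $1,450 = $3,265; Tam $1,815 + $3,480 = $5,295; Becker $1,815 + $5,215 = $7,030.

Halvorsen: $4,715; Ferraro: $2,395; Delacroix: $3,265; Tam: $5,295; Becker: $7,030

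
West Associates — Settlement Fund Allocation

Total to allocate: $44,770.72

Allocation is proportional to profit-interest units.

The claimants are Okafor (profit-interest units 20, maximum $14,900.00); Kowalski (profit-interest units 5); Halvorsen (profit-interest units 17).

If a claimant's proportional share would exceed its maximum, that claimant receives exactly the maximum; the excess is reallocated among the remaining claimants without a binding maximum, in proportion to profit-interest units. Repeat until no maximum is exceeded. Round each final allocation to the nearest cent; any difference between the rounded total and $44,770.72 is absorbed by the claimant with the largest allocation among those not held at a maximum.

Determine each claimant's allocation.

Profit-interest units total: 42.
Unconstrained shares: Okafor 21,319.3905; Kowalski 5,329.8476; Halvorsen 18,121.4819.
Cap binds for Okafor ($14,900.00); residual $29,870.72 reallocated over remaining profit-interest units 22.
Shares after redistribution: Kowalski 6,788.8000 → $6,788.80; Halvorsen 23,081.9200 → $23,081.92.

Okafor: $14,900.00 | Kowalski: $6,788.80 | Halvorsen: $23,081.92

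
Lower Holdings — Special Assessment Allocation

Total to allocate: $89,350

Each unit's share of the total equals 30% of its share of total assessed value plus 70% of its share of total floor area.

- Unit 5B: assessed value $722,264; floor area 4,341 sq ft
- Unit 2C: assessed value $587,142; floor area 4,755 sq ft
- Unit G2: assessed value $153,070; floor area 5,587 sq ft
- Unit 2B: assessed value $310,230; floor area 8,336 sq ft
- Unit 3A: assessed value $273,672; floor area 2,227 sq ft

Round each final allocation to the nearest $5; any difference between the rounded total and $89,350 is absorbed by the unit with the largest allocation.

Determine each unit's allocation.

Assessed value total 2,046,378; floor area total 25,246.
Combined weights (30% assessed value + 70% floor area): Unit 5B 0.2262; Unit 2C 0.2179; Unit G2 0.1774; Unit 2B 0.2766; Unit 3A 0.1019.
Pro-rata amounts: Unit 5B 20,215.25; Unit 2C 19,470.97; Unit G2 15,846.38; Unit 2B 24,715.42; Unit 3A 9,101.98.
After rounding ($5): Unit 5B $20,215; Unit 2C $19,470; Unit G2 $15,845; Unit 2B $24,715; Unit 3A $9,100. Sum = $89,345.
Difference $89,350 − $89,345 = +$5 applied to largest allocation (Unit 2B): Unit 2B becomes $24,720.

Unit 5B: $20,215 | Unit 2C: $19,470 | Unit G2: $15,845 | Unit 2B: $24,720 | Unit 3A: $9,100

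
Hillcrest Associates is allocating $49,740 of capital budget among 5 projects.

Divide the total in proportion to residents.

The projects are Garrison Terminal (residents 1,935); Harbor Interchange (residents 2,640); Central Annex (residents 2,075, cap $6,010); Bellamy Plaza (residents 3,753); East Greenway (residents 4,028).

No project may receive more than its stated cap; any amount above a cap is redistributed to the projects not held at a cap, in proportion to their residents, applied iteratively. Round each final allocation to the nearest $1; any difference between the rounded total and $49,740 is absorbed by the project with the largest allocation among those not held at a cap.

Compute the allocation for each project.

Garrison Terminal: $6,848 | Harbor Interchange: $9,343 | Central Annex: $6,010 | Bellamy Plaza: $13,283 | East Greenway: $14,256

Total residents = 14,431.
Pro-rata shares before constraints: Garrison Terminal 6,669.45; Harbor Interchange 9,099.41; Central Annex 7,152.00; Bellamy Plaza 12,935.64; East Greenway 13,883.495.
Capped: Central Annex ($6,010); balance $43,730 reallocated over remaining residents 12,356.
Redistributed shares: Garrison Terminal 6,848.30 → $6,848; Harbor Interchange 9,343.41 → $9,343; Bellamy Plaza 13,282.51 → $13,283; East Greenway 14,255.78 → $14,256.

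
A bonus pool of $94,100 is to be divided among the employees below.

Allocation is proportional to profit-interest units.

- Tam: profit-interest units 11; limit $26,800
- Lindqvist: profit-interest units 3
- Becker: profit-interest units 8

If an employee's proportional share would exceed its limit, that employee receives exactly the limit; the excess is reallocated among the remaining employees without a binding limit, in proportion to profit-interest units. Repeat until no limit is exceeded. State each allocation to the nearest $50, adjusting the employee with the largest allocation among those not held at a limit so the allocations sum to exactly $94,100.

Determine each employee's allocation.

Profit-interest units total: 22.
Unconstrained shares: Tam 47,050.00; Lindqvist 12,831.82; Becker 34,218.18.
Cap binds for Tam ($26,800); balance $67,300 reallocated over remaining profit-interest units 11.
Remaining shares: Lindqvist 18,354.55 → $18,350; Becker 48,945.45 → $48,950.

Tam: $26,800 · Lindqvist: $18,350 · Becker: $48,950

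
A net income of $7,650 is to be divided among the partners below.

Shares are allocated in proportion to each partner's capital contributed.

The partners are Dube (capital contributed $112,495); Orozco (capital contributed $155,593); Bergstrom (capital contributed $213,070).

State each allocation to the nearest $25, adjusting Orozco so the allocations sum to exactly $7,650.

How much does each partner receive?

Dube: $1,800 | Orozco: $2,450 | Bergstrom: $3,400

Capital contributed total: 481,158.
Raw shares: Dube 112,495/481,158 × $7,650 = 1,788.57; Orozco 155,593/481,158 × $7,650 = 2,473.80; Bergstrom 213,070/481,158 × $7,650 = 3,387.63.
After rounding ($25): Dube $1,800; Orozco $2,475; Bergstrom $3,400. Sum = $7,675.
Difference $7,650 − $7,675 = −$25 applied to Orozco: Orozco becomes $2,450.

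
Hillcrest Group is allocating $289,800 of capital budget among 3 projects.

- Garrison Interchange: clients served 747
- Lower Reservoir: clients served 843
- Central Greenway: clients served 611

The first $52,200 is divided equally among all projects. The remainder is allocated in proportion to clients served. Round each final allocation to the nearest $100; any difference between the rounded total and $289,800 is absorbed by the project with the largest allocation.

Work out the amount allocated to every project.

First tranche $52,200 split equally: $17,400 each.
Remainder $237,600 by clients served (total 2,201): Garrison Interchange 80,639.35 → $80,600; Lower Reservoir 91,002.64 → $91,000; Central Greenway 65,958.02 → $66,000.
Totals: Garrison Interchange $17,400 + $80,600 = $98,000; Lower Reservoir $17,400 + $91,000 = $108,400; Central Greenway $17,400 + $66,000 = $83,400.

Garrison Interchange: $98,000 · Lower Reservoir: $108,400 · Central Greenway: $83,400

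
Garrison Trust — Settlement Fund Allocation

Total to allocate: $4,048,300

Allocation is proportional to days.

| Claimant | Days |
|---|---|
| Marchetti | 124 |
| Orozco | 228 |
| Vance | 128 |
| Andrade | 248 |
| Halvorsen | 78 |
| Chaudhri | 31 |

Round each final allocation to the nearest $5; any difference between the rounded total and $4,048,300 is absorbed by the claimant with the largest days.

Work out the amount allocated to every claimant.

Total days = 124 + 228 + 128 + 248 + 78 + 31 = 837.
Pro-rata amounts: Marchetti 599,748.15; Orozco 1,102,762.72; Vance 619,094.86; Andrade 1,199,496.30; Halvorsen 377,260.93; Chaudhri 149,937.04.
After rounding ($5): Marchetti $599,750; Orozco $1,102,765; Vance $619,095; Andrade $1,199,495; Halvorsen $377,260; Chaudhri $149,935. Sum = $4,048,300.
Sum already equals the total — no adjustment.

Marchetti: $599,750 · Orozco: $1,102,765 · Vance: $619,095 · Andrade: $1,199,495 · Halvorsen: $377,260 · Chaudhri: $149,935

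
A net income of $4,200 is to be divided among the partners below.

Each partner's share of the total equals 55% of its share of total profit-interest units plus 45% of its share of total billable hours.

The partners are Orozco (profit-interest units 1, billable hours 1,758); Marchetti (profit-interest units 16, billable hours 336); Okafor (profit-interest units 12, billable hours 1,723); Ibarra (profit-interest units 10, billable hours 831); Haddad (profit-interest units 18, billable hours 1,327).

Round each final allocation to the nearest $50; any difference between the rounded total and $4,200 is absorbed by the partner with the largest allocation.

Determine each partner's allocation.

Orozco: $600 · Marchetti: $750 · Okafor: $1,050 · Ibarra: $650 · Haddad: $1,150

Profit-interest units total 57; billable hours total 5,975.
Blended shares (55% profit-interest units + 45% billable hours): Orozco 0.1421; Marchetti 0.1797; Okafor 0.2456; Ibarra 0.1591; Haddad 0.2736.
Proportional shares: Orozco 596.61; Marchetti 754.70; Okafor 1,031.33; Ibarra 668.12; Haddad 1,149.23.
Rounded to nearest $50: Orozco $600; Marchetti $750; Okafor $1,050; Ibarra $650; Haddad $1,150. Sum = $4,200.
Rounded total matches; no reconciliation needed.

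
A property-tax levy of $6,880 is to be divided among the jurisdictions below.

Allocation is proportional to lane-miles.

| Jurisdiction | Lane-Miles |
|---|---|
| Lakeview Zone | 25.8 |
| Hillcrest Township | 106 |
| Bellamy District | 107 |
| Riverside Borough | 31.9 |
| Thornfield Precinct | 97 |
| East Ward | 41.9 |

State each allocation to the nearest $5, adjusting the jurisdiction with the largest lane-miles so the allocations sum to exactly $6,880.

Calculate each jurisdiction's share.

Lakeview Zone: $435; Hillcrest Township: $1,780; Bellamy District: $1,795; Riverside Borough: $535; Thornfield Precinct: $1,630; East Ward: $705

Sum of lane-miles: 25.8 + 106 + 107 + 31.9 + 97 + 41.9 = 409.6.
Proportional shares: Lakeview Zone 433.36; Hillcrest Township 1,780.47; Bellamy District 1,797.27; Riverside Borough 535.82; Thornfield Precinct 1,629.30; East Ward 703.79.
At nearest $5: Lakeview Zone $435; Hillcrest Township $1,780; Bellamy District $1,795; Riverside Borough $535; Thornfield Precinct $1,630; East Ward $705. Sum = $6,880.
Sum already equals the total — no adjustment.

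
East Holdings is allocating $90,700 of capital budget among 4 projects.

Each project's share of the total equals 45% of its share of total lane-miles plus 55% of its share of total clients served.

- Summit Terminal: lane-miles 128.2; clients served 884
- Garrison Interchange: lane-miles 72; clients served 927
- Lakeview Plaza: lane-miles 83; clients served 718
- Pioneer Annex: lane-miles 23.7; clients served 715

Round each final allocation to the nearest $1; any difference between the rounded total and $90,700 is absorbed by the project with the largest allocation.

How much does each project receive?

Summit Terminal: $30,644; Garrison Interchange: $23,830; Lakeview Plaza: $22,079; Pioneer Annex: $14,147

Lane-miles total 306.9; clients served total 3,244.
Composite weights (45% lane-miles + 55% clients served): Summit Terminal 0.3379; Garrison Interchange 0.2627; Lakeview Plaza 0.2434; Pioneer Annex 0.1560.
Raw shares: Summit Terminal 30,643.29; Garrison Interchange 23,830.42; Lakeview Plaza 22,079.40; Pioneer Annex 14,146.89.
After rounding ($1): Summit Terminal $30,643; Garrison Interchange $23,830; Lakeview Plaza $22,079; Pioneer Annex $14,147. Sum = $90,699.
Difference $90,700 − $90,699 = +$1 applied to largest allocation (Summit Terminal): Summit Terminal becomes $30,644.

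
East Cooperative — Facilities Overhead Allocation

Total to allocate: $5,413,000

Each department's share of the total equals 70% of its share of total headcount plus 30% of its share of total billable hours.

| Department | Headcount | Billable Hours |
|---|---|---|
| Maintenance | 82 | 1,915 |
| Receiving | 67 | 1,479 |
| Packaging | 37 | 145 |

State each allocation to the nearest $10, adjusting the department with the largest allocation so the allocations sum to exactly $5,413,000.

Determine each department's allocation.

Headcount total 186; billable hours total 3,539.
Composite weights (70% headcount + 30% billable hours): Maintenance 0.4709; Receiving 0.3775; Packaging 0.1515.
Raw shares: Maintenance 2,549,177.34; Receiving 2,043,542.48; Packaging 820,280.17.
At nearest $10: Maintenance $2,549,180; Receiving $2,043,540; Packaging $820,280. Sum = $5,413,000.
No rounding difference to absorb.

Maintenance: $2,549,180; Receiving: $2,043,540; Packaging: $820,280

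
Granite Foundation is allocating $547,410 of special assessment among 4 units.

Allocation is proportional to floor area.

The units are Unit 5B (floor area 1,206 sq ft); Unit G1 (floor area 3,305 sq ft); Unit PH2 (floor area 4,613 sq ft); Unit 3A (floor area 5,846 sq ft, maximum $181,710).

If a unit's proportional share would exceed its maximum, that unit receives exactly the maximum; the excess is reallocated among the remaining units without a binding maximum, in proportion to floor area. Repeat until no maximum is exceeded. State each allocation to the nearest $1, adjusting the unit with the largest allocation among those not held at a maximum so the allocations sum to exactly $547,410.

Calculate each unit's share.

Combined floor area = 14,970.
Pro-rata shares before constraints: Unit 5B 44,099.96; Unit G1 120,854.38; Unit PH2 168,684.19; Unit 3A 213,771.47.
Cap binds for Unit 3A ($181,710); residual $365,700 reallocated over remaining floor area 9,124.
Shares after redistribution: Unit 5B 48,337.81 → $48,338; Unit G1 132,468.05 → $132,468; Unit PH2 184,894.14 → $184,894.

Unit 5B: $48,338 | Unit G1: $132,468 | Unit PH2: $184,894 | Unit 3A: $181,710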